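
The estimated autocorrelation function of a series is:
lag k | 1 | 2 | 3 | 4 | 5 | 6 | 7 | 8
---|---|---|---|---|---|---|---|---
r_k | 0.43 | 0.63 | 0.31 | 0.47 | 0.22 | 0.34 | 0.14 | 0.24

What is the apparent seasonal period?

The largest autocorrelation is r_2 = 0.63, with a weaker echo at lag 4 (0.47); the remaining lags stay at or below 0.43.
The dominant spike at lag 2 indicates a seasonal period of 2.

2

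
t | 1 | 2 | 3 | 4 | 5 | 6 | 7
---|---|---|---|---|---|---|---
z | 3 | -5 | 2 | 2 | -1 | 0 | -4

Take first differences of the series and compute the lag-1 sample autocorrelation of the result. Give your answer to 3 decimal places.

-0.447

First differences Δz: -8, 7, 0, -3, 1, -4
Mean of differences = -1.1667
Numerator Σ(Δz_t−Δz̄)(Δz_{t+1}−Δz̄) = -58.5278
Denominator Σ(Δz_t−Δz̄)² = 130.8333
r_1(Δz) = -58.5278 / 130.8333 = -0.447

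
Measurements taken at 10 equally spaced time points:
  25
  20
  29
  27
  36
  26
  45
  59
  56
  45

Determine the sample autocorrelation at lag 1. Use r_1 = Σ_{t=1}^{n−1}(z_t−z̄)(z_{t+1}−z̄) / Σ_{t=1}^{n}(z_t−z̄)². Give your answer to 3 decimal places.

Mean z̄ = (25 + 20 + 29 + 27 + 36 + 26 + 45 + 59 + 56 + 45)/10 = 36.8000
Numerator Σ_{t=1}^{9}(z_t−z̄)(z_{t+1}−z̄) = 1099.3600
Denominator Σ(z_t−z̄)² = 1691.6000
r_1 = 1099.3600 / 1691.6000 = 0.650

0.650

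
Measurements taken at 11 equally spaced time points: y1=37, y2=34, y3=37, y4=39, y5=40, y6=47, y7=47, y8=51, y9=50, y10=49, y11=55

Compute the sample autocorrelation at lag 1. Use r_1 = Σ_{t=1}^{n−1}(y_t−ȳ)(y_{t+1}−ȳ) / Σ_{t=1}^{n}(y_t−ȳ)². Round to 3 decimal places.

Mean ȳ = (37 + 34 + 37 + 39 + 40 + 47 + 47 + 51 + 50 + 49 + 55)/11 = 44.1818
Numerator Σ_{t=1}^{10}(y_t−ȳ)(y_{t+1}−ȳ) = 340.3306
Denominator Σ(y_t−ȳ)² = 487.6364
r_1 = 340.3306 / 487.6364 = 0.698

0.698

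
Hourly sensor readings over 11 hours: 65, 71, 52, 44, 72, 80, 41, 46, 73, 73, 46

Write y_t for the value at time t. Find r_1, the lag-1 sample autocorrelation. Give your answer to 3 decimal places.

-0.081

Mean ȳ = (65 + 71 + 52 + 44 + 72 + 80 + 41 + 46 + 73 + 73 + 46)/11 = 60.2727
Numerator Σ_{t=1}^{10}(y_t−ȳ)(y_{t+1}−ȳ) = -169.3471
Denominator Σ(y_t−ȳ)² = 2100.1818
r_1 = -169.3471 / 2100.1818 = -0.081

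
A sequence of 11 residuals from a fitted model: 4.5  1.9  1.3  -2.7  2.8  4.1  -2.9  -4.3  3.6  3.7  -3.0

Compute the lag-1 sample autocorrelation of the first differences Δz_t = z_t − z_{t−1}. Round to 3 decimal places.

-0.098

First differences Δz: -2.6, -0.6, -4.0, 5.5, 1.3, -7.0, -1.4, 7.9, 0.1, -6.7
Mean of differences = -0.7500
Numerator Σ(Δz_t−Δz̄)(Δz_{t+1}−Δz̄) = -20.3425
Denominator Σ(Δz_t−Δz̄)² = 207.7050
r_1(Δz) = -20.3425 / 207.7050 = -0.098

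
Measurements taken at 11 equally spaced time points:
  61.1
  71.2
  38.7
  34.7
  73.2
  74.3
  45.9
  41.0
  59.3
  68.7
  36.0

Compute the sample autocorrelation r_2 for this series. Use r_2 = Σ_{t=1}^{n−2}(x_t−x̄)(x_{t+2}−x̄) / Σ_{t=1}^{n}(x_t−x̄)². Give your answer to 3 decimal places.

Mean x̄ = (61.1 + 71.2 + 38.7 + 34.7 + 73.2 + 74.3 + 45.9 + 41.0 + 59.3 + 68.7 + 36.0)/11 = 54.9182
Numerator Σ_{t=1}^{9}(x_t−x̄)(x_{t+2}−x̄) = -1866.6679
Denominator Σ(x_t−x̄)² = 2527.0764
r_2 = -1866.6679 / 2527.0764 = -0.739

-0.739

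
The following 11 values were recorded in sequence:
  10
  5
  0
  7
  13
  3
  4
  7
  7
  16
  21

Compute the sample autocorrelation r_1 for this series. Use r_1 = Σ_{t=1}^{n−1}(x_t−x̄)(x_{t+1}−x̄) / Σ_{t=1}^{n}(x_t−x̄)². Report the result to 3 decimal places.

Mean x̄ = (10 + 5 + 0 + 7 + 13 + 3 + 4 + 7 + 7 + 16 + 21)/11 = 8.4545
Numerator Σ_{t=1}^{10}(x_t−x̄)(x_{t+1}−x̄) = 121.3388
Denominator Σ(x_t−x̄)² = 376.7273
r_1 = 121.3388 / 376.7273 = 0.322

0.322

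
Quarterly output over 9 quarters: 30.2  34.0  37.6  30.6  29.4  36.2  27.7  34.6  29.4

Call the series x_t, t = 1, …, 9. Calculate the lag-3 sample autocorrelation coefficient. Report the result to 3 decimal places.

Mean x̄ = (30.2 + 34.0 + 37.6 + 30.6 + 29.4 + 36.2 + 27.7 + 34.6 + 29.4)/9 = 32.1889
Σ(x_t−x̄)(x_{t+3}−x̄) = (3.1601) + (-5.0510) + (21.7046) + (7.1323) + (-6.7243) + (-11.1865) = 9.0352
Denominator Σ(x_t−x̄)² = 96.6489
r_3 = 9.0352 / 96.6489 = 0.093

0.093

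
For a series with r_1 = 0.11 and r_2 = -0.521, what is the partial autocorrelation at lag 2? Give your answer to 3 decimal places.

-0.540

φ_{22} = (r_2 − r_1²) / (1 − r_1²)
r_1² = (0.11)² = 0.0121
Numerator = -0.521 − 0.0121 = -0.5331; denominator = 1 − 0.0121 = 0.9879
φ_{22} = -0.5331 / 0.9879 = -0.540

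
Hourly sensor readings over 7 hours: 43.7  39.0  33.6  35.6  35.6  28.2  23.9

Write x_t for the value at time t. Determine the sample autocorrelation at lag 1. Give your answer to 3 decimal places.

0.374

Mean x̄ = (43.7 + 39.0 + 33.6 + 35.6 + 35.6 + 28.2 + 23.9)/7 = 34.2286
Σ(x_t−x̄)(x_{t+1}−x̄) = (45.1922) + (-2.9992) + (-0.8620) + (1.8808) + (-8.2678) + (62.2665) = 97.2106
Denominator Σ(x_t−x̄)² = 259.6543
r_1 = 97.2106 / 259.6543 = 0.374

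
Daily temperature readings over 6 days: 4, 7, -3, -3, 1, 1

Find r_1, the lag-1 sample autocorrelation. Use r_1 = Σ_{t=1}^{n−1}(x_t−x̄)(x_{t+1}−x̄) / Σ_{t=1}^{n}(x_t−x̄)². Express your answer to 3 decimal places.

Mean x̄ = (4 + 7 − 3 − 3 + 1 + 1)/6 = 1.1667
Deviations from mean: 2.8333, 5.8333, -4.1667, -4.1667, -0.1667, -0.1667
Numerator Σ_{t=1}^{5}(x_t−x̄)(x_{t+1}−x̄) = 10.3056
Denominator Σ(x_t−x̄)² = 76.8333
r_1 = 10.3056 / 76.8333 = 0.134

0.134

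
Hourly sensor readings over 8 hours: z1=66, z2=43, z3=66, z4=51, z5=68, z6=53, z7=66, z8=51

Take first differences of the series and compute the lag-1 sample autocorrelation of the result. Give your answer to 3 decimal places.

First differences Δz: -23, 23, -15, 17, -15, 13, -15
Mean of differences = -2.1429
Numerator Σ(Δz_t−Δz̄)(Δz_{t+1}−Δz̄) = -1729.3061
Denominator Σ(Δz_t−Δz̄)² = 2158.8571
r_1(Δz) = -1729.3061 / 2158.8571 = -0.801

-0.801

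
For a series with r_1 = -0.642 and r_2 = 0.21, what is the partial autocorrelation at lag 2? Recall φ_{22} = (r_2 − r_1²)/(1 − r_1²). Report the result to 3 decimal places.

φ_{22} = (r_2 − r_1²) / (1 − r_1²)
r_1² = (-0.642)² = 0.412164
Numerator = 0.21 − 0.4122 = -0.2022; denominator = 1 − 0.4122 = 0.5878
φ_{22} = -0.2022 / 0.5878 = -0.344

-0.344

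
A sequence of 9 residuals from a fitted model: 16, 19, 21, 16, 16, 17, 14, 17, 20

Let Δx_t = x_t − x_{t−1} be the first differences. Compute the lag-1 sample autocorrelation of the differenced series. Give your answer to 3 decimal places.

First differences Δx: 3, 2, -5, 0, 1, -3, 3, 3
Mean of differences = 0.5000
Numerator Σ(Δx_t−Δx̄)(Δx_{t+1}−Δx̄) = -6.2500
Denominator Σ(Δx_t−Δx̄)² = 64.0000
r_1(Δx) = -6.2500 / 64.0000 = -0.098

-0.098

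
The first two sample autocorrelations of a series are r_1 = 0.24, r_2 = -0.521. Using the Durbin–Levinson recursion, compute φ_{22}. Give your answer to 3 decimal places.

-0.614

φ_{22} = (r_2 − r_1²) / (1 − r_1²)
r_1² = (0.24)² = 0.0576
Numerator = -0.521 − 0.0576 = -0.5786; denominator = 1 − 0.0576 = 0.9424
φ_{22} = -0.5786 / 0.9424 = -0.614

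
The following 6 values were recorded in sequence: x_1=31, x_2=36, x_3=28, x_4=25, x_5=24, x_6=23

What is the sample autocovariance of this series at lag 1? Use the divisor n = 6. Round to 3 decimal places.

9.356

Mean x̄ = (31 + 36 + 28 + 25 + 24 + 23)/6 = 27.8333
Deviations: 3.1667, 8.1667, 0.1667, -2.8333, -3.8333, -4.8333
Σ_{t=1}^{5}(x_t−x̄)(x_{t+1}−x̄) = 56.1389
γ_1 = 56.1389 / 6 = 9.356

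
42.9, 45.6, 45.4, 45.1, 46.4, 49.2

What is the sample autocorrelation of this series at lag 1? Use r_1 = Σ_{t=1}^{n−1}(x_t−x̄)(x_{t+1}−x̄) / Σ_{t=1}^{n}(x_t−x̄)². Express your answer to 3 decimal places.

Mean x̄ = (42.9 + 45.6 + 45.4 + 45.1 + 46.4 + 49.2)/6 = 45.7667
Numerator Σ_{t=1}^{5}(x_t−x̄)(x_{t+1}−x̄) = 2.5356
Denominator Σ(x_t−x̄)² = 21.0133
r_1 = 2.5356 / 21.0133 = 0.121

0.121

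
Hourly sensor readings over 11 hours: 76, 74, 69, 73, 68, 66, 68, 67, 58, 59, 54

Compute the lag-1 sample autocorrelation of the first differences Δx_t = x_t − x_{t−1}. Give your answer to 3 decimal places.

First differences Δx: -2, -5, 4, -5, -2, 2, -1, -9, 1, -5
Mean of differences = -2.2000
Numerator Σ(Δx_t−Δx̄)(Δx_{t+1}−Δx̄) = -68.8400
Denominator Σ(Δx_t−Δx̄)² = 137.6000
r_1(Δx) = -68.8400 / 137.6000 = -0.500

-0.500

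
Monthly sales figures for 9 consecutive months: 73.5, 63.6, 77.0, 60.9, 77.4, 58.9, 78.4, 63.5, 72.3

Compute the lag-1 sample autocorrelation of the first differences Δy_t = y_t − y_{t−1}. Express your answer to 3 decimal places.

-0.930

First differences Δy: -9.9, 13.4, -16.1, 16.5, -18.5, 19.5, -14.9, 8.8
Mean of differences = -0.1500
Numerator Σ(Δy_t−Δȳ)(Δy_{t+1}−Δȳ) = -1701.7575
Denominator Σ(Δy_t−Δȳ)² = 1830.8000
r_1(Δy) = -1701.7575 / 1830.8000 = -0.930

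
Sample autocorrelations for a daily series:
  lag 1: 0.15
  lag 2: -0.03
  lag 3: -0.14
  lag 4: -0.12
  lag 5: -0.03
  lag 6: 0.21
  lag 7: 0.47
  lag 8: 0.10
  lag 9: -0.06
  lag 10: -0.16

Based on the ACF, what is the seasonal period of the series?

7

The largest autocorrelation is r_7 = 0.47; the remaining lags stay at or below 0.21.
The dominant spike at lag 7 indicates a seasonal period of 7.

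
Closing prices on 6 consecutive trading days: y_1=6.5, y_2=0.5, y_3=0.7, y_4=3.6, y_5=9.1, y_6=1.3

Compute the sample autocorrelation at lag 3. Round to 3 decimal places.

-0.168

Mean ȳ = (6.5 + 0.5 + 0.7 + 3.6 + 9.1 + 1.3)/6 = 3.6167
Σ(y_t−ȳ)(y_{t+3}−ȳ) = (-0.0481) + (-17.0897) + (6.7569) = -10.3808
Denominator Σ(y_t−ȳ)² = 61.9683
r_3 = -10.3808 / 61.9683 = -0.168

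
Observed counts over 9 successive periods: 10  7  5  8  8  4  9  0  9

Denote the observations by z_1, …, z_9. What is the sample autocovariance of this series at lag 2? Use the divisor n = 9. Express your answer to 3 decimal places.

1.716

Mean z̄ = (10 + 7 + 5 + 8 + 8 + 4 + 9 + 0 + 9)/9 = 6.6667
Σ_{t=1}^{7}(z_t−z̄)(z_{t+2}−z̄) = 15.4444
γ_2 = 15.4444 / 9 = 1.716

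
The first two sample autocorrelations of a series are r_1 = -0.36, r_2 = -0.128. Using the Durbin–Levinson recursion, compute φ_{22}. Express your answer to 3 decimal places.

-0.296

φ_{22} = (r_2 − r_1²) / (1 − r_1²)
r_1² = (-0.36)² = 0.1296
Numerator = -0.128 − 0.1296 = -0.2576; denominator = 1 − 0.1296 = 0.8704
φ_{22} = -0.2576 / 0.8704 = -0.296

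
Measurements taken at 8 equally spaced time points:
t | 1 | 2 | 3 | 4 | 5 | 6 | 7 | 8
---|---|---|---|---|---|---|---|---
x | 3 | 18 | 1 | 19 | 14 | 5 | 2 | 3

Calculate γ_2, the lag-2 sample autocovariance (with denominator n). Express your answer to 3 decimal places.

6.012

Mean x̄ = (3 + 18 + 1 + 19 + 14 + 5 + 2 + 3)/8 = 8.1250
Deviations: -5.1250, 9.8750, -7.1250, 10.8750, 5.8750, -3.1250, -6.1250, -5.1250
Σ_{t=1}^{6}(x_t−x̄)(x_{t+2}−x̄) = 48.0938
γ_2 = 48.0938 / 8 = 6.012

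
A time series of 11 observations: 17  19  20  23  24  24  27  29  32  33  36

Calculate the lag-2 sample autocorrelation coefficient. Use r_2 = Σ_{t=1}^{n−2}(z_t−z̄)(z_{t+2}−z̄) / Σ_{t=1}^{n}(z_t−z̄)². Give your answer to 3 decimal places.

0.454

Mean z̄ = (17 + 19 + 20 + 23 + 24 + 24 + 27 + 29 + 32 + 33 + 36)/11 = 25.8182
Numerator Σ_{t=1}^{9}(z_t−z̄)(z_{t+2}−z̄) = 171.3884
Denominator Σ(z_t−z̄)² = 377.6364
r_2 = 171.3884 / 377.6364 = 0.454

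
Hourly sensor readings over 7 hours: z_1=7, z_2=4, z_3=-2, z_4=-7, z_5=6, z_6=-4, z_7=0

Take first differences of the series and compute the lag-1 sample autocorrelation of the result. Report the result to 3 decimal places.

First differences Δz: -3, -6, -5, 13, -10, 4
Mean of differences = -1.1667
Numerator Σ(Δz_t−Δz̄)(Δz_{t+1}−Δz̄) = -197.6944
Denominator Σ(Δz_t−Δz̄)² = 346.8333
r_1(Δz) = -197.6944 / 346.8333 = -0.570

-0.570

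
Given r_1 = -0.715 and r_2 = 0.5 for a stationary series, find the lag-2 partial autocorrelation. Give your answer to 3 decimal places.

φ_{22} = (r_2 − r_1²) / (1 − r_1²)
r_1² = (-0.715)² = 0.511225
Numerator = 0.5 − 0.5112 = -0.0112; denominator = 1 − 0.5112 = 0.4888
φ_{22} = -0.0112 / 0.4888 = -0.023

-0.023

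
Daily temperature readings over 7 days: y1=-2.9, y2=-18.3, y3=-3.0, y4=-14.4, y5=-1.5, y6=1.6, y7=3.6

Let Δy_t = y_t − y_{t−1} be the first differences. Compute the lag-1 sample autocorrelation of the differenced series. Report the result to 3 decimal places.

First differences Δy: -15.4, 15.3, -11.4, 12.9, 3.1, 2.0
Mean of differences = 1.0833
Numerator Σ(Δy_t−Δȳ)(Δy_{t+1}−Δȳ) = -533.6419
Denominator Σ(Δy_t−Δȳ)² = 774.1883
r_1(Δy) = -533.6419 / 774.1883 = -0.689

-0.689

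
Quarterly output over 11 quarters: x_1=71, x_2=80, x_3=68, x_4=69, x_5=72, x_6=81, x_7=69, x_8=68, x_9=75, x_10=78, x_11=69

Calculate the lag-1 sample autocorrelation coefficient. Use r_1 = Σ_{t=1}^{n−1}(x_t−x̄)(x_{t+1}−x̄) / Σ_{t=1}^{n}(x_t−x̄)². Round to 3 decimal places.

Mean x̄ = (71 + 80 + 68 + 69 + 72 + 81 + 69 + 68 + 75 + 78 + 69)/11 = 72.7273
Numerator Σ_{t=1}^{10}(x_t−x̄)(x_{t+1}−x̄) = -64.2562
Denominator Σ(x_t−x̄)² = 244.1818
r_1 = -64.2562 / 244.1818 = -0.263

-0.263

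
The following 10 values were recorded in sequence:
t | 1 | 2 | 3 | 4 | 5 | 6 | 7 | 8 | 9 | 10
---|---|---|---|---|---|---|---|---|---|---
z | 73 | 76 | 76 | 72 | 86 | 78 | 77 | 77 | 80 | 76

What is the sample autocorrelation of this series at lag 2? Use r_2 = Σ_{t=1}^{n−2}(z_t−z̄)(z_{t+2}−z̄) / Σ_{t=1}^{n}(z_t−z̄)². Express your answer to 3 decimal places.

-0.040

Mean z̄ = (73 + 76 + 76 + 72 + 86 + 78 + 77 + 77 + 80 + 76)/10 = 77.1000
Numerator Σ_{t=1}^{8}(z_t−z̄)(z_{t+2}−z̄) = -5.4200
Denominator Σ(z_t−z̄)² = 134.9000
r_2 = -5.4200 / 134.9000 = -0.040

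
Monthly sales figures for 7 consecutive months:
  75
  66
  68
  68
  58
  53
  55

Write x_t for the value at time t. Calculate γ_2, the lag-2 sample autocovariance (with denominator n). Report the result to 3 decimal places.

5.487

Mean x̄ = (75 + 66 + 68 + 68 + 58 + 53 + 55)/7 = 63.2857
Deviations: 11.7143, 2.7143, 4.7143, 4.7143, -5.2857, -10.2857, -8.2857
Σ_{t=1}^{5}(x_t−x̄)(x_{t+2}−x̄) = 38.4082
γ_2 = 38.4082 / 7 = 5.487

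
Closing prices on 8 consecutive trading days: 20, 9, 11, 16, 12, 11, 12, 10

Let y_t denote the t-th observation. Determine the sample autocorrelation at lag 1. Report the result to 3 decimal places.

-0.270

Mean ȳ = (20 + 9 + 11 + 16 + 12 + 11 + 12 + 10)/8 = 12.6250
Σ(y_t−ȳ)(y_{t+1}−ȳ) = (-26.7344) + (5.8906) + (-5.4844) + (-2.1094) + (1.0156) + (1.0156) + (1.6406) = -24.7656
Denominator Σ(y_t−ȳ)² = 91.8750
r_1 = -24.7656 / 91.8750 = -0.270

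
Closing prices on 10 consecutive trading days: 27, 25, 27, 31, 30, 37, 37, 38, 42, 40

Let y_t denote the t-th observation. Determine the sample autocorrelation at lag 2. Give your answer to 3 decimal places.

0.418

Mean ȳ = (27 + 25 + 27 + 31 + 30 + 37 + 37 + 38 + 42 + 40)/10 = 33.4000
Numerator Σ_{t=1}^{8}(y_t−ȳ)(y_{t+2}−ȳ) = 139.8800
Denominator Σ(y_t−ȳ)² = 334.4000
r_2 = 139.8800 / 334.4000 = 0.418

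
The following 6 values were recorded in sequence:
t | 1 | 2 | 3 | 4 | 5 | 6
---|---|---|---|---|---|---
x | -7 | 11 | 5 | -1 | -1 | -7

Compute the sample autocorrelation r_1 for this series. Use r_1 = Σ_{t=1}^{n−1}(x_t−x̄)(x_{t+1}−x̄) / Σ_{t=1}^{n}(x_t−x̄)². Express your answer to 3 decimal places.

Mean x̄ = (-7 + 11 + 5 − 1 − 1 − 7)/6 = 0.0000
Deviations from mean: -7.0000, 11.0000, 5.0000, -1.0000, -1.0000, -7.0000
Σ(x_t−x̄)(x_{t+1}−x̄) = (-77.0000) + (55.0000) + (-5.0000) + (1.0000) + (7.0000) = -19.0000
Denominator Σ(x_t−x̄)² = 246.0000
r_1 = -19.0000 / 246.0000 = -0.077

-0.077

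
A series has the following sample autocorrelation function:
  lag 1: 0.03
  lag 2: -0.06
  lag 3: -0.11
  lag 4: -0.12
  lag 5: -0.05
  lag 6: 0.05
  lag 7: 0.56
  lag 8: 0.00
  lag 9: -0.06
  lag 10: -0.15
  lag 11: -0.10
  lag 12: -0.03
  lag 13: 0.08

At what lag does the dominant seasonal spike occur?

7

The largest autocorrelation is r_7 = 0.56; the remaining lags stay at or below 0.08.
The dominant spike at lag 7 indicates a seasonal period of 7.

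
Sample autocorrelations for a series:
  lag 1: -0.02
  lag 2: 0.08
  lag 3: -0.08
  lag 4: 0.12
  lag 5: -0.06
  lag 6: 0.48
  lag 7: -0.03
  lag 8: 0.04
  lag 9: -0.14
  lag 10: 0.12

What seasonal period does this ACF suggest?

6

The largest autocorrelation is r_6 = 0.48; the remaining lags stay at or below 0.12.
The dominant spike at lag 6 indicates a seasonal period of 6.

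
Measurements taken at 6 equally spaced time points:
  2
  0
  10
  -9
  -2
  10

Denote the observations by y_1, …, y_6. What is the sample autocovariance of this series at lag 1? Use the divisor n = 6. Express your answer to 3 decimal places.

-15.588

Mean ȳ = (2 + 0 + 10 − 9 − 2 + 10)/6 = 1.8333
Deviations: 0.1667, -1.8333, 8.1667, -10.8333, -3.8333, 8.1667
Σ_{t=1}^{5}(y_t−ȳ)(y_{t+1}−ȳ) = -93.5278
γ_1 = -93.5278 / 6 = -15.588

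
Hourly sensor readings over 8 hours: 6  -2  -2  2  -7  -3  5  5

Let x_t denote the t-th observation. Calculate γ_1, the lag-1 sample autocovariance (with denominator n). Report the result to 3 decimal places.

1.031

Mean x̄ = (6 − 2 − 2 + 2 − 7 − 3 + 5 + 5)/8 = 0.5000
Deviations: 5.5000, -2.5000, -2.5000, 1.5000, -7.5000, -3.5000, 4.5000, 4.5000
Σ_{t=1}^{7}(x_t−x̄)(x_{t+1}−x̄) = 8.2500
γ_1 = 8.2500 / 8 = 1.031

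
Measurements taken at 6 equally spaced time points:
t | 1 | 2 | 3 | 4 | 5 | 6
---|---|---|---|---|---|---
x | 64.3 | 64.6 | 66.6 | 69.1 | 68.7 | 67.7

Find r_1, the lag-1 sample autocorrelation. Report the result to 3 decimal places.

0.552

Mean x̄ = (64.3 + 64.6 + 66.6 + 69.1 + 68.7 + 67.7)/6 = 66.8333
Deviations from mean: -2.5333, -2.2333, -0.2333, 2.2667, 1.8667, 0.8667
Numerator Σ_{t=1}^{5}(x_t−x̄)(x_{t+1}−x̄) = 11.4989
Denominator Σ(x_t−x̄)² = 20.8333
r_1 = 11.4989 / 20.8333 = 0.552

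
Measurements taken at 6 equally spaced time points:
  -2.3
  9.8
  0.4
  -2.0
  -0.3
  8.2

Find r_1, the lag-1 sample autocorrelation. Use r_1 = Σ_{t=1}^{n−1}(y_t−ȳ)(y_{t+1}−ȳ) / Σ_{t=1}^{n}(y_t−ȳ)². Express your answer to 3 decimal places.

Mean ȳ = (-2.3 + 9.8 + 0.4 − 2.0 − 0.3 + 8.2)/6 = 2.3000
Deviations from mean: -4.6000, 7.5000, -1.9000, -4.3000, -2.6000, 5.9000
Σ(y_t−ȳ)(y_{t+1}−ȳ) = (-34.5000) + (-14.2500) + (8.1700) + (11.1800) + (-15.3400) = -44.7400
Denominator Σ(y_t−ȳ)² = 141.0800
r_1 = -44.7400 / 141.0800 = -0.317

-0.317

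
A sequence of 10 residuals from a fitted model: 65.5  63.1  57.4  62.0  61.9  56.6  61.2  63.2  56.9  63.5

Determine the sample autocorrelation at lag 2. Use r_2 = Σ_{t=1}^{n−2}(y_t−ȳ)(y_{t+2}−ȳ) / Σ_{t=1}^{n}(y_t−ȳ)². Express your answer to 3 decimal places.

Mean ȳ = (65.5 + 63.1 + 57.4 + 62.0 + 61.9 + 56.6 + 61.2 + 63.2 + 56.9 + 63.5)/10 = 61.1300
Numerator Σ_{t=1}^{8}(y_t−ȳ)(y_{t+2}−ȳ) = -26.1128
Denominator Σ(y_t−ȳ)² = 86.5610
r_2 = -26.1128 / 86.5610 = -0.302

-0.302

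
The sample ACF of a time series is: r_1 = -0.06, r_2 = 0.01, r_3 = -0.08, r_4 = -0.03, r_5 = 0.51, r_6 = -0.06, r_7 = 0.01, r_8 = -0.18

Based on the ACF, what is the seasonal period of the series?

5

The largest autocorrelation is r_5 = 0.51; the remaining lags stay at or below 0.01.
The dominant spike at lag 5 indicates a seasonal period of 5.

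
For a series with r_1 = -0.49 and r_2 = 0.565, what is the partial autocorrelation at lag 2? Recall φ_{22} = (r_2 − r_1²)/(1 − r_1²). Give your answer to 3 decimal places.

0.428

φ_{22} = (r_2 − r_1²) / (1 − r_1²)
r_1² = (-0.49)² = 0.2401
Numerator = 0.565 − 0.2401 = 0.3249; denominator = 1 − 0.2401 = 0.7599
φ_{22} = 0.3249 / 0.7599 = 0.428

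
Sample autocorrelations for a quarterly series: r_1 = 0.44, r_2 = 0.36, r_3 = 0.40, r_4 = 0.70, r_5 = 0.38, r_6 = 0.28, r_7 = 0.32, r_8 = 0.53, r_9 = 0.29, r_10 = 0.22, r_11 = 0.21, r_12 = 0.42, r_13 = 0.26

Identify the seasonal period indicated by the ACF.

4

The largest autocorrelation is r_4 = 0.70, with a weaker echo at lag 8 (0.53); the remaining lags stay at or below 0.44. The elevated value at lag 1 (0.44), dropping to 0.36 at lag 2, reflects decaying short-term dependence rather than seasonality.
The dominant spike at lag 4 indicates a seasonal period of 4.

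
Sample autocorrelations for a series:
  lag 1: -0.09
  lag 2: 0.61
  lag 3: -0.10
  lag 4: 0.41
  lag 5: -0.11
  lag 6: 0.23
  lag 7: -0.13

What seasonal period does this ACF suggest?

2

The largest autocorrelation is r_2 = 0.61, with weaker echoes at lags 4 (0.41) and 6 (0.23); the remaining lags stay at or below -0.09.
The dominant spike at lag 2 indicates a seasonal period of 2.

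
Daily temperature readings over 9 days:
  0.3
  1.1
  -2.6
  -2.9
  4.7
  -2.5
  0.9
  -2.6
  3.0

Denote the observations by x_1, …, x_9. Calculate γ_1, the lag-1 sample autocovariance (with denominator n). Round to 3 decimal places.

-3.669

Mean x̄ = (0.3 + 1.1 − 2.6 − 2.9 + 4.7 − 2.5 + 0.9 − 2.6 + 3.0)/9 = -0.0667
Σ_{t=1}^{8}(x_t−x̄)(x_{t+1}−x̄) = -33.0244
γ_1 = -33.0244 / 9 = -3.669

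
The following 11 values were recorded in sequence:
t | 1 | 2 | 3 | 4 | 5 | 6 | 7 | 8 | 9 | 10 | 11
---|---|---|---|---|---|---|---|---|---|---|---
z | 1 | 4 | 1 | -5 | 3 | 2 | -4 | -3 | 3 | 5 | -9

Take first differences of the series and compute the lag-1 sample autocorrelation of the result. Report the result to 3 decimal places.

First differences Δz: 3, -3, -6, 8, -1, -6, 1, 6, 2, -14
Mean of differences = -1.0000
Numerator Σ(Δz_t−Δz̄)(Δz_{t+1}−Δz̄) = -57.0000
Denominator Σ(Δz_t−Δz̄)² = 382.0000
r_1(Δz) = -57.0000 / 382.0000 = -0.149

-0.149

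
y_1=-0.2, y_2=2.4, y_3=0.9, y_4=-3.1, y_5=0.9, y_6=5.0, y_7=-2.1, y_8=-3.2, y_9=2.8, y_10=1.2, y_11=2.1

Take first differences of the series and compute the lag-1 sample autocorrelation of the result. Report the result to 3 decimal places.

First differences Δy: 2.6, -1.5, -4.0, 4.0, 4.1, -7.1, -1.1, 6.0, -1.6, 0.9
Mean of differences = 0.2300
Numerator Σ(Δy_t−Δȳ)(Δy_{t+1}−Δȳ) = -36.2169
Denominator Σ(Δy_t−Δȳ)² = 148.2810
r_1(Δy) = -36.2169 / 148.2810 = -0.244

-0.244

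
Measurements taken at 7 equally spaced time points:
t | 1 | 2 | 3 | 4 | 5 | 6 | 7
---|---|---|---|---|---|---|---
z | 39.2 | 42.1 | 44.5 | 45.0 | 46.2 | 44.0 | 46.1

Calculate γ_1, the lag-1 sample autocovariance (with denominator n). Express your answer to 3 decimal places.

Mean z̄ = (39.2 + 42.1 + 44.5 + 45.0 + 46.2 + 44.0 + 46.1)/7 = 43.8714
Σ_{t=1}^{6}(z_t−z̄)(z_{t+1}−z̄) = 11.0849
γ_1 = 11.0849 / 7 = 1.584

1.584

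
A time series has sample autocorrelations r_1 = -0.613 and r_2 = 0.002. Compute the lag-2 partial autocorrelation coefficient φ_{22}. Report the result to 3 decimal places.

-0.599

φ_{22} = (r_2 − r_1²) / (1 − r_1²)
r_1² = (-0.613)² = 0.375769
Numerator = 0.002 − 0.3758 = -0.3738; denominator = 1 − 0.3758 = 0.6242
φ_{22} = -0.3738 / 0.6242 = -0.599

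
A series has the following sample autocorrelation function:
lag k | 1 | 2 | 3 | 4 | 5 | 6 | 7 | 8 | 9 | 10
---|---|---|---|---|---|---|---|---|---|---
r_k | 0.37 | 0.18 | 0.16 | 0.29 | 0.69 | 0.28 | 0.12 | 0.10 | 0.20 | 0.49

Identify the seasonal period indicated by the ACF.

The largest autocorrelation is r_5 = 0.69, with a weaker echo at lag 10 (0.49); the remaining lags stay at or below 0.37. The elevated value at lag 1 (0.37), dropping to 0.18 at lag 2, reflects decaying short-term dependence rather than seasonality.
The dominant spike at lag 5 indicates a seasonal period of 5.

5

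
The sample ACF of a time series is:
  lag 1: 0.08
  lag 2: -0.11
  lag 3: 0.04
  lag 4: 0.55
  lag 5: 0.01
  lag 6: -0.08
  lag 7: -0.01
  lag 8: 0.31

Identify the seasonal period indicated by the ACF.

4

The largest autocorrelation is r_4 = 0.55, with a weaker echo at lag 8 (0.31); the remaining lags stay at or below 0.08.
The dominant spike at lag 4 indicates a seasonal period of 4.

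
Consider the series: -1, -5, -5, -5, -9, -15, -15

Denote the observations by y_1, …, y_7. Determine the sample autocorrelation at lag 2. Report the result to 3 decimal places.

Mean ȳ = (-1 − 5 − 5 − 5 − 9 − 15 − 15)/7 = -7.8571
Σ(y_t−ȳ)(y_{t+2}−ȳ) = (19.5918) + (8.1633) + (-3.2653) + (-20.4082) + (8.1633) = 12.2449
Denominator Σ(y_t−ȳ)² = 174.8571
r_2 = 12.2449 / 174.8571 = 0.070

0.070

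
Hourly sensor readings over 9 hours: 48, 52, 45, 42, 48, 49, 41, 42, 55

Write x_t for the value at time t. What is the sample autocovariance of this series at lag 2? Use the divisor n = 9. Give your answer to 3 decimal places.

Mean x̄ = (48 + 52 + 45 + 42 + 48 + 49 + 41 + 42 + 55)/9 = 46.8889
Σ_{t=1}^{7}(x_t−x̄)(x_{t+2}−x̄) = -104.1358
γ_2 = -104.1358 / 9 = -11.571

-11.571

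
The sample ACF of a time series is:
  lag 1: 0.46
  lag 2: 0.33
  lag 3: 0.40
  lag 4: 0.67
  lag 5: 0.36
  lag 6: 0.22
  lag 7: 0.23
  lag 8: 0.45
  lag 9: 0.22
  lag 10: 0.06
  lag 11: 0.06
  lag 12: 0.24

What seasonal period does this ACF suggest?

4

The largest autocorrelation is r_4 = 0.67; the remaining lags stay at or below 0.46. The elevated value at lag 1 (0.46), dropping to 0.33 at lag 2, reflects decaying short-term dependence rather than seasonality.
The dominant spike at lag 4 indicates a seasonal period of 4.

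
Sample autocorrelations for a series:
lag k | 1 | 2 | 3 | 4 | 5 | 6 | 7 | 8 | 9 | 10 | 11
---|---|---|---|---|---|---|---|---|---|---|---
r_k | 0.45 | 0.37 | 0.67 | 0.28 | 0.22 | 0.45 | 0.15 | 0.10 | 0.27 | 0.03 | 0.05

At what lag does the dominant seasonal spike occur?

3

The largest autocorrelation is r_3 = 0.67; the remaining lags stay at or below 0.45. The elevated value at lag 1 (0.45), dropping to 0.37 at lag 2, reflects decaying short-term dependence rather than seasonality.
The dominant spike at lag 3 indicates a seasonal period of 3.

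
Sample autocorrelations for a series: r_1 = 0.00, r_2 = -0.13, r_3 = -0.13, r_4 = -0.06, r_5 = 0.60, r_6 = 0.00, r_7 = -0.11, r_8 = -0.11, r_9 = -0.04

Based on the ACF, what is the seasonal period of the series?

5

The largest autocorrelation is r_5 = 0.60; the remaining lags stay at or below 0.00.
The dominant spike at lag 5 indicates a seasonal period of 5.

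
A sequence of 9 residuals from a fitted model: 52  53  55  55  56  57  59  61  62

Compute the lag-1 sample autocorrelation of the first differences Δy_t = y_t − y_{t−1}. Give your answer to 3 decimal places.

First differences Δy: 1, 2, 0, 1, 1, 2, 2, 1
Mean of differences = 1.2500
Numerator Σ(Δy_t−Δȳ)(Δy_{t+1}−Δȳ) = -0.5625
Denominator Σ(Δy_t−Δȳ)² = 3.5000
r_1(Δy) = -0.5625 / 3.5000 = -0.161

-0.161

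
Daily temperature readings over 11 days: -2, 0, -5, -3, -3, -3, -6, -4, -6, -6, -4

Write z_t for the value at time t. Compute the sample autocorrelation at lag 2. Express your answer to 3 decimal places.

Mean z̄ = (-2 + 0 − 5 − 3 − 3 − 3 − 6 − 4 − 6 − 6 − 4)/11 = -3.8182
Numerator Σ_{t=1}^{9}(z_t−z̄)(z_{t+2}−z̄) = 4.2975
Denominator Σ(z_t−z̄)² = 35.6364
r_2 = 4.2975 / 35.6364 = 0.121

0.121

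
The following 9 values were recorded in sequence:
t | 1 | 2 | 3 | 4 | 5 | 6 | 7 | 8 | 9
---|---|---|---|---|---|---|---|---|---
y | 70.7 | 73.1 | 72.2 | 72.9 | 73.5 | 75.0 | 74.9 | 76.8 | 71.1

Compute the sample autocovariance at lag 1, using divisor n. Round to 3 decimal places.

0.196

Mean ȳ = (70.7 + 73.1 + 72.2 + 72.9 + 73.5 + 75.0 + 74.9 + 76.8 + 71.1)/9 = 73.3556
Σ_{t=1}^{8}(y_t−ȳ)(y_{t+1}−ȳ) = 1.7625
γ_1 = 1.7625 / 9 = 0.196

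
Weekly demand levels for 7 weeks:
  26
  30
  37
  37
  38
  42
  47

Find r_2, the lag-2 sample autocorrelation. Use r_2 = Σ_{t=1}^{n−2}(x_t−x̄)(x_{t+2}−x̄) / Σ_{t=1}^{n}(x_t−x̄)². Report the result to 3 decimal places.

0.034

Mean x̄ = (26 + 30 + 37 + 37 + 38 + 42 + 47)/7 = 36.7143
Deviations from mean: -10.7143, -6.7143, 0.2857, 0.2857, 1.2857, 5.2857, 10.2857
Numerator Σ_{t=1}^{5}(x_t−x̄)(x_{t+2}−x̄) = 10.1224
Denominator Σ(x_t−x̄)² = 295.4286
r_2 = 10.1224 / 295.4286 = 0.034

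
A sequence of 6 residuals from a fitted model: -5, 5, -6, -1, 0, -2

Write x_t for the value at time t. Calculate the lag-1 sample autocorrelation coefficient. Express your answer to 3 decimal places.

-0.700

Mean x̄ = (-5 + 5 − 6 − 1 + 0 − 2)/6 = -1.5000
Deviations from mean: -3.5000, 6.5000, -4.5000, 0.5000, 1.5000, -0.5000
Σ(x_t−x̄)(x_{t+1}−x̄) = (-22.7500) + (-29.2500) + (-2.2500) + (0.7500) + (-0.7500) = -54.2500
Denominator Σ(x_t−x̄)² = 77.5000
r_1 = -54.2500 / 77.5000 = -0.700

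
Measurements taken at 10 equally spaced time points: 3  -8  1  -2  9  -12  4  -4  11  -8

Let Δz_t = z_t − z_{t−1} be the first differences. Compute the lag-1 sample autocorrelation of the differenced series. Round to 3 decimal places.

First differences Δz: -11, 9, -3, 11, -21, 16, -8, 15, -19
Mean of differences = -1.2222
Numerator Σ(Δz_t−Δz̄)(Δz_{t+1}−Δz̄) = -1237.2716
Denominator Σ(Δz_t−Δz̄)² = 1665.5556
r_1(Δz) = -1237.2716 / 1665.5556 = -0.743

-0.743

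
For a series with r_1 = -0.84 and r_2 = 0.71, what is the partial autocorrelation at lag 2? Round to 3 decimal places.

φ_{22} = (r_2 − r_1²) / (1 − r_1²)
r_1² = (-0.84)² = 0.7056
Numerator = 0.71 − 0.7056 = 0.0044; denominator = 1 − 0.7056 = 0.2944
φ_{22} = 0.0044 / 0.2944 = 0.015

0.015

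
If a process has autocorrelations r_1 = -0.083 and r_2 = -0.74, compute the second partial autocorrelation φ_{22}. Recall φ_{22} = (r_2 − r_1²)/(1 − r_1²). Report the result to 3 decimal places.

φ_{22} = (r_2 − r_1²) / (1 − r_1²)
r_1² = (-0.083)² = 0.006889
Numerator = -0.74 − 0.0069 = -0.7469; denominator = 1 − 0.0069 = 0.9931
φ_{22} = -0.7469 / 0.9931 = -0.752

-0.752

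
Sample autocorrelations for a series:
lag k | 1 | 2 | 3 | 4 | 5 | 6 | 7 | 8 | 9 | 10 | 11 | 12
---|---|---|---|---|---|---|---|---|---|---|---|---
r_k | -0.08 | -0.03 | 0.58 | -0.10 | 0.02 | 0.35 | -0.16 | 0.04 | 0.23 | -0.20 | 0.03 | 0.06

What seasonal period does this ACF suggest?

3

The largest autocorrelation is r_3 = 0.58, with weaker echoes at lags 6 (0.35) and 9 (0.23); the remaining lags stay at or below 0.06.
The dominant spike at lag 3 indicates a seasonal period of 3.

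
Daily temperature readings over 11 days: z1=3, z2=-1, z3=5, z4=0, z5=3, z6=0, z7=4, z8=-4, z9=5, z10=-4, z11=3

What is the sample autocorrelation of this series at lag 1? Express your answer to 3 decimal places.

-0.812

Mean z̄ = (3 − 1 + 5 + 0 + 3 + 0 + 4 − 4 + 5 − 4 + 3)/11 = 1.2727
Numerator Σ_{t=1}^{10}(z_t−z̄)(z_{t+1}−z̄) = -87.8017
Denominator Σ(z_t−z̄)² = 108.1818
r_1 = -87.8017 / 108.1818 = -0.812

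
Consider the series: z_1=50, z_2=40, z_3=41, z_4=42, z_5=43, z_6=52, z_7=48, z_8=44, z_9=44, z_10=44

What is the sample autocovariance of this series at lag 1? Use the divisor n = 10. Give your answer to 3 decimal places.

Mean z̄ = (50 + 40 + 41 + 42 + 43 + 52 + 48 + 44 + 44 + 44)/10 = 44.8000
Σ_{t=1}^{9}(z_t−z̄)(z_{t+1}−z̄) = 17.7600
γ_1 = 17.7600 / 10 = 1.776

1.776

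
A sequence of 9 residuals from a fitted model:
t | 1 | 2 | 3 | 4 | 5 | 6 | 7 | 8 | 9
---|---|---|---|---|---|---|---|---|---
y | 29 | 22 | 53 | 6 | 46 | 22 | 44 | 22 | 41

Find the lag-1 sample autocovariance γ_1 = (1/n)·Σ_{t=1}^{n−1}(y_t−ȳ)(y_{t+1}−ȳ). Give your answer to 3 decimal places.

Mean ȳ = (29 + 22 + 53 + 6 + 46 + 22 + 44 + 22 + 41)/9 = 31.6667
Σ_{t=1}^{8}(y_t−ȳ)(y_{t+1}−ȳ) = -1563.1111
γ_1 = -1563.1111 / 9 = -173.679

-173.679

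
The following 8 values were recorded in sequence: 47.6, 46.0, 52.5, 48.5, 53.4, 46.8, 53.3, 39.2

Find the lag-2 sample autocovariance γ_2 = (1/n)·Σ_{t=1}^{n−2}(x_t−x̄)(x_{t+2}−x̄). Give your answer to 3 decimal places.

6.993

Mean x̄ = (47.6 + 46.0 + 52.5 + 48.5 + 53.4 + 46.8 + 53.3 + 39.2)/8 = 48.4125
Σ_{t=1}^{6}(x_t−x̄)(x_{t+2}−x̄) = 55.9447
γ_2 = 55.9447 / 8 = 6.993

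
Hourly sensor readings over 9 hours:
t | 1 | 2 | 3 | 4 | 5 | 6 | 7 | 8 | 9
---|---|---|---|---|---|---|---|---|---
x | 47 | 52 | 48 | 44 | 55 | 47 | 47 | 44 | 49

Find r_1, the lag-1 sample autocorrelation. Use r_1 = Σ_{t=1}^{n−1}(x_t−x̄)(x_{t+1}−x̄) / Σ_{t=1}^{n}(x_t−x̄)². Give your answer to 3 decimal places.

Mean x̄ = (47 + 52 + 48 + 44 + 55 + 47 + 47 + 44 + 49)/9 = 48.1111
Numerator Σ_{t=1}^{8}(x_t−x̄)(x_{t+1}−x̄) = -38.1235
Denominator Σ(x_t−x̄)² = 100.8889
r_1 = -38.1235 / 100.8889 = -0.378

-0.378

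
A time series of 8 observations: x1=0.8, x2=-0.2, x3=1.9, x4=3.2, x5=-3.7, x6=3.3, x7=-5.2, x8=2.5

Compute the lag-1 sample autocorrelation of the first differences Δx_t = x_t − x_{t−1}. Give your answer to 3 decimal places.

-0.768

First differences Δx: -1.0, 2.1, 1.3, -6.9, 7.0, -8.5, 7.7
Mean of differences = 0.2429
Numerator Σ(Δx_t−Δx̄)(Δx_{t+1}−Δx̄) = -180.4347
Denominator Σ(Δx_t−Δx̄)² = 234.8371
r_1(Δx) = -180.4347 / 234.8371 = -0.768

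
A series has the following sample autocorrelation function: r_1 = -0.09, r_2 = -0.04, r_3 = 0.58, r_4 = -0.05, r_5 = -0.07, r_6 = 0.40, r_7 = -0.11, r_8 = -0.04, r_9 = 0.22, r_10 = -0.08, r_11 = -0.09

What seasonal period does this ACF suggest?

The largest autocorrelation is r_3 = 0.58, with weaker echoes at lags 6 (0.40) and 9 (0.22); the remaining lags stay at or below -0.04.
The dominant spike at lag 3 indicates a seasonal period of 3.

3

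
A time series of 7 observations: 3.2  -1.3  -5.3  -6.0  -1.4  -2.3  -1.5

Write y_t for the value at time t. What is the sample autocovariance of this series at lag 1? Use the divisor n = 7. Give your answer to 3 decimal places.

1.608

Mean ȳ = (3.2 − 1.3 − 5.3 − 6.0 − 1.4 − 2.3 − 1.5)/7 = -2.0857
Deviations: 5.2857, 0.7857, -3.2143, -3.9143, 0.6857, -0.2143, 0.5857
Σ_{t=1}^{6}(y_t−ȳ)(y_{t+1}−ȳ) = 11.2527
γ_1 = 11.2527 / 7 = 1.608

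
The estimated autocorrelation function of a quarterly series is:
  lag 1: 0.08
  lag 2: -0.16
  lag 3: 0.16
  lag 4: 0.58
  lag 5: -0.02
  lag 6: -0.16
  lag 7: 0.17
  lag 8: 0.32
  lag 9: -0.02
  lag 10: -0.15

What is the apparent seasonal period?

4

The largest autocorrelation is r_4 = 0.58, with a weaker echo at lag 8 (0.32); the remaining lags stay at or below 0.17.
The dominant spike at lag 4 indicates a seasonal period of 4.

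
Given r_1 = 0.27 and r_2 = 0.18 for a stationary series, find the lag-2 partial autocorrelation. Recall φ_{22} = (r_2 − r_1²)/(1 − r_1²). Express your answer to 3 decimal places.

φ_{22} = (r_2 − r_1²) / (1 − r_1²)
r_1² = (0.27)² = 0.0729
Numerator = 0.18 − 0.0729 = 0.1071; denominator = 1 − 0.0729 = 0.9271
φ_{22} = 0.1071 / 0.9271 = 0.116

0.116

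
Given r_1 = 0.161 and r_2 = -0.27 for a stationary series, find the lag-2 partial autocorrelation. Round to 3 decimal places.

-0.304

φ_{22} = (r_2 − r_1²) / (1 − r_1²)
r_1² = (0.161)² = 0.025921
Numerator = -0.27 − 0.0259 = -0.2959; denominator = 1 − 0.0259 = 0.9741
φ_{22} = -0.2959 / 0.9741 = -0.304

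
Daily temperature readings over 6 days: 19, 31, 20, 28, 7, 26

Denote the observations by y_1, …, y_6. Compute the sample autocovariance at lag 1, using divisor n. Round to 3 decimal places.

Mean ȳ = (19 + 31 + 20 + 28 + 7 + 26)/6 = 21.8333
Deviations: -2.8333, 9.1667, -1.8333, 6.1667, -14.8333, 4.1667
Σ_{t=1}^{5}(y_t−ȳ)(y_{t+1}−ȳ) = -207.3611
γ_1 = -207.3611 / 6 = -34.560

-34.560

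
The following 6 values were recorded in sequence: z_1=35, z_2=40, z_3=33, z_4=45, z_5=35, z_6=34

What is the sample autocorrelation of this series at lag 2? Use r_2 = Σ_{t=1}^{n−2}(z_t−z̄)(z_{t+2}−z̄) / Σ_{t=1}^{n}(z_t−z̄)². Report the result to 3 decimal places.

0.151

Mean z̄ = (35 + 40 + 33 + 45 + 35 + 34)/6 = 37.0000
Deviations from mean: -2.0000, 3.0000, -4.0000, 8.0000, -2.0000, -3.0000
Σ(z_t−z̄)(z_{t+2}−z̄) = (8.0000) + (24.0000) + (8.0000) + (-24.0000) = 16.0000
Denominator Σ(z_t−z̄)² = 106.0000
r_2 = 16.0000 / 106.0000 = 0.151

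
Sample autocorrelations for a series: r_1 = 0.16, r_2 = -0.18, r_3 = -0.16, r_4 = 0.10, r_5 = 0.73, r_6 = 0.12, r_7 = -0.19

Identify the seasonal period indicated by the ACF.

The largest autocorrelation is r_5 = 0.73; the remaining lags stay at or below 0.16.
The dominant spike at lag 5 indicates a seasonal period of 5.

5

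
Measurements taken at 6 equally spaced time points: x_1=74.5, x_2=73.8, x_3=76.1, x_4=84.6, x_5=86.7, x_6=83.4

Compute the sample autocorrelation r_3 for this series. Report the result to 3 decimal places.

Mean x̄ = (74.5 + 73.8 + 76.1 + 84.6 + 86.7 + 83.4)/6 = 79.8500
Deviations from mean: -5.3500, -6.0500, -3.7500, 4.7500, 6.8500, 3.5500
Numerator Σ_{t=1}^{3}(x_t−x̄)(x_{t+3}−x̄) = -80.1675
Denominator Σ(x_t−x̄)² = 161.3750
r_3 = -80.1675 / 161.3750 = -0.497

-0.497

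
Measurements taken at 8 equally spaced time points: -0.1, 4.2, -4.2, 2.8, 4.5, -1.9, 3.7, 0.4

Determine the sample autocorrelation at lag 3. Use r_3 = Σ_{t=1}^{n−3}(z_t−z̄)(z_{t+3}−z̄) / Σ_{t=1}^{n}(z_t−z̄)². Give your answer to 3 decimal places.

0.373

Mean z̄ = (-0.1 + 4.2 − 4.2 + 2.8 + 4.5 − 1.9 + 3.7 + 0.4)/8 = 1.1750
Deviations from mean: -1.2750, 3.0250, -5.3750, 1.6250, 3.3250, -3.0750, 2.5250, -0.7750
Numerator Σ_{t=1}^{5}(z_t−z̄)(z_{t+3}−z̄) = 26.0406
Denominator Σ(z_t−z̄)² = 69.7950
r_3 = 26.0406 / 69.7950 = 0.373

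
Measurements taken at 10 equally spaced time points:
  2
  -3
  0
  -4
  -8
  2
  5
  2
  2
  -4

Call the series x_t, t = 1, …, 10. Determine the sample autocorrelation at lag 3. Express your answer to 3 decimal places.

Mean x̄ = (2 − 3 + 0 − 4 − 8 + 2 + 5 + 2 + 2 − 4)/10 = -0.6000
Σ(x_t−x̄)(x_{t+3}−x̄) = (-8.8400) + (17.7600) + (1.5600) + (-19.0400) + (-19.2400) + (6.7600) + (-19.0400) = -40.0800
Denominator Σ(x_t−x̄)² = 142.4000
r_3 = -40.0800 / 142.4000 = -0.281

-0.281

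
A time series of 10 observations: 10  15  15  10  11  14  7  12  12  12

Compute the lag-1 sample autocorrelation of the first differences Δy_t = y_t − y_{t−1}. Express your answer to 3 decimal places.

-0.430

First differences Δy: 5, 0, -5, 1, 3, -7, 5, 0, 0
Mean of differences = 0.2222
Numerator Σ(Δy_t−Δȳ)(Δy_{t+1}−Δȳ) = -57.3827
Denominator Σ(Δy_t−Δȳ)² = 133.5556
r_1(Δy) = -57.3827 / 133.5556 = -0.430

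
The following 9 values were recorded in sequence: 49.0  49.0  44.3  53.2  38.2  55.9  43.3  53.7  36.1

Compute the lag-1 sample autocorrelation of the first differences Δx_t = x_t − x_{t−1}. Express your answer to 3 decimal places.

First differences Δx: 0.0, -4.7, 8.9, -15.0, 17.7, -12.6, 10.4, -17.6
Mean of differences = -1.6125
Numerator Σ(Δx_t−Δx̄)(Δx_{t+1}−Δx̄) = -972.9514
Denominator Σ(Δx_t−Δx̄)² = 1195.4688
r_1(Δx) = -972.9514 / 1195.4688 = -0.814

-0.814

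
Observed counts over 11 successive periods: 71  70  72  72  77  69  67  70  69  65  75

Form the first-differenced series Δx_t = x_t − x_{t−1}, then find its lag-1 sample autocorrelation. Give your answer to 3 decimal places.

-0.311

First differences Δx: -1, 2, 0, 5, -8, -2, 3, -1, -4, 10
Mean of differences = 0.4000
Numerator Σ(Δx_t−Δx̄)(Δx_{t+1}−Δx̄) = -69.1600
Denominator Σ(Δx_t−Δx̄)² = 222.4000
r_1(Δx) = -69.1600 / 222.4000 = -0.311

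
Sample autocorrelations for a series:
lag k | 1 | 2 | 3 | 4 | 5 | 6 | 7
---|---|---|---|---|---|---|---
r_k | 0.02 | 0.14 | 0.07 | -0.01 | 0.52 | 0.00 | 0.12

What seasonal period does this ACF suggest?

5

The largest autocorrelation is r_5 = 0.52; the remaining lags stay at or below 0.14.
The dominant spike at lag 5 indicates a seasonal period of 5.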